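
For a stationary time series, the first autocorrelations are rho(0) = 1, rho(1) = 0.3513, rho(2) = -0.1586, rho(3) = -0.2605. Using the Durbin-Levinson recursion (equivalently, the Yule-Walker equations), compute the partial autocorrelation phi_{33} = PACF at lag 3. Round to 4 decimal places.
\phi_{33} = -0.0940

The PACF at lag k is phi_{kk}, the last component of the solution
to the Yule-Walker system G_k phi = r_k where
  (G_k)_{ij} = rho(|i - j|), (r_k)_i = rho(i), i,j = 1..k.
Equivalently, Durbin-Levinson gives phi_{kk} iteratively:
  phi_{11} = rho(1)
  phi_{kk} = [rho(k) - sum_{j=1..k-1} phi_{k-1,j} rho(k-j)]
            / [1 - sum_{j=1..k-1} phi_{k-1,j} rho(j)],
  phi_{k,j} = phi_{k-1,j} - phi_{kk} phi_{k-1,k-j},  j = 1..k-1.
Step k = 1:
  phi_11 = rho(1) = 0.3513.
Step k = 2:
  phi_22 = [rho(2) - phi_11 rho(1)] / [1 - phi_11 rho(1)] = [-0.1586 - (0.3513)(0.3513)] / [1 - (0.3513)(0.3513)]
         = -0.28201169 / 0.87658831 = -0.321715.
  Update: phi_21 = phi_11 - phi_22 phi_11 = 0.3513 - (-0.321715)(0.3513) = 0.464319.
Step k = 3:
  phi_33 = [rho(3) - phi_21 rho(2) - phi_22 rho(1)] / [1 - phi_21 rho(1) - phi_22 rho(2)]
    numerator   = -0.2605 - (0.464319)(-0.1586) - (-0.321715)(0.3513) = -0.07384057
    denominator = 1 - (0.464319)(0.3513) - (-0.321715)(-0.1586) = 0.78586089
  phi_33 = -0.07384057 / 0.78586089 = -0.094.
Therefore phi_{33} = -0.0940.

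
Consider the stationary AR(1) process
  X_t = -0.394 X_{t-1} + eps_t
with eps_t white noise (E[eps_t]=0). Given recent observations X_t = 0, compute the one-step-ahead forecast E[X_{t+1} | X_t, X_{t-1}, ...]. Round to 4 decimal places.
E[X_{t+1} \mid \mathcal F_t] = 0.0000

For an AR(p) model X_t = c + sum_i phi_i X_{t-i} + eps_t, the
one-step-ahead conditional mean is
  E[X_{t+1} | X_t, ...] = c + sum_i phi_i X_{t+1-i}.
Substitute known values:
  E[X_{t+1} | ...] = (-0.394) * (0)
                   = 0.0000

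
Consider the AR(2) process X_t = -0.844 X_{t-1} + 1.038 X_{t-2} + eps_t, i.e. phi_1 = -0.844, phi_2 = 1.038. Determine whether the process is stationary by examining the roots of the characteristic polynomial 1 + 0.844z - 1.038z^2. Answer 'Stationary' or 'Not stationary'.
\text{Not stationary}

The AR(p) characteristic polynomial is P(z) = 1 + 0.844z - 1.038z^2.
Stationarity requires all roots to lie outside the unit circle, i.e. |z| > 1 for every root.
Set 1 + (0.844) z + (-1.038) z^2 = 0, i.e. a z^2 + b z + c = 0 with a = -1.038, b = 0.844, c = 1.
Discriminant D = b^2 - 4ac = (0.844)^2 - 4*(-1.038)*1 = 0.712336 - (-4.152) = 4.864336.
D >= 0, so the roots are real: z = (-b +/- sqrt(D)) / (2a) = (-0.844 +/- 2.205524) / (-2.076).
  z_1 = (-0.844 + 2.205524) / (-2.076) = -0.6558,   |z_1| = 0.6558.
  z_2 = (-0.844 - 2.205524) / (-2.076) = 1.4689,   |z_2| = 1.4689.
Moduli of all roots: 0.6558, 1.4689.
All moduli strictly greater than 1? No.
Verdict: Not stationary.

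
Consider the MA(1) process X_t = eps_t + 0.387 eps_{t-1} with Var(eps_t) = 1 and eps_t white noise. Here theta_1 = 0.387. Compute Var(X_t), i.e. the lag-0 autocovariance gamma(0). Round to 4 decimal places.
\gamma(0) = 1.1498

For an MA(q) process X_t = eps_t + sum_i theta_i eps_{t-i} with
Var(eps_t) = sigma^2, the variance is
  gamma(0) = sigma^2 * (1 + sum_i theta_i^2).
  sum_i theta_i^2 = (0.387)^2 = 0.149769.
  gamma(0) = 1 * (1 + 0.149769) = 1 * 1.149769 = 1.149769, which rounds to 1.1498.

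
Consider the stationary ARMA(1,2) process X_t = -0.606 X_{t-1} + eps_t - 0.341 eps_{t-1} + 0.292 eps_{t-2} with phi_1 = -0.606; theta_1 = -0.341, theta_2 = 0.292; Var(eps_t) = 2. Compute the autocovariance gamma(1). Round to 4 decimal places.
\gamma(1) = -4.9701

Multiply the model equation by X_{t-k} and take expectations. With theta_0 = psi_0 = 1 and psi_j the MA(infinity) weights, this gives
  gamma(k) - sum_i phi_i gamma(k-i) = c_k,
  c_k = sigma^2 * sum_{j=k..q} theta_j psi_{j-k}   (c_k = 0 for k > q),
using gamma(-m) = gamma(m).
psi-weights needed (psi_j = theta_j + sum_i phi_i psi_{j-i}):
  psi_1 = theta_1 + phi_1 = -0.341 + (-0.606) = -0.947
  psi_2 = theta_2 + phi_1 psi_1 = 0.292 + (-0.606)(-0.947) = 0.865882
Right-hand sides:
  c_0 = sigma^2 (1 + theta_1 psi_1 + theta_2 psi_2) = 2 * (1 + (-0.341)(-0.947) + (0.292)(0.865882)) = 2 * 1.575765 = 3.151529
  c_1 = sigma^2 (theta_1 + theta_2 psi_1) = 2 * (-0.341 + (0.292)(-0.947)) = -1.235048
  c_2 = sigma^2 theta_2 = 2 * (0.292) = 0.584
Equations for k = 0 and k = 1 (AR order 1):
  gamma(0) = phi_1 gamma(1) + c_0
  gamma(1) = phi_1 gamma(0) + c_1
Substituting the second into the first: gamma(0) (1 - phi_1^2) = c_0 + phi_1 c_1, so
  gamma(0) = (c_0 + phi_1 c_1) / (1 - phi_1^2) = (3.151529 + (-0.606)(-1.235048)) / (1 - (-0.606)^2) = 3.899968 / 0.632764 = 6.163385.
  gamma(1) = phi_1 gamma(0) + c_1 = (-0.606)(6.163385) + (-1.235048) = -4.970059.
Therefore gamma(1) = -4.9701 (to 4 decimal places).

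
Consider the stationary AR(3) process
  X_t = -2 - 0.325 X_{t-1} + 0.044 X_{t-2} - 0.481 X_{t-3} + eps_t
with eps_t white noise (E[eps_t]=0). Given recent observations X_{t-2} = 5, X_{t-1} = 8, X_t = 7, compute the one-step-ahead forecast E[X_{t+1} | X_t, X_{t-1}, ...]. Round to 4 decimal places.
E[X_{t+1} \mid \mathcal F_t] = -6.3280

For an AR(p) model X_t = c + sum_i phi_i X_{t-i} + eps_t, the
one-step-ahead conditional mean is
  E[X_{t+1} | X_t, ...] = c + sum_i phi_i X_{t+1-i}.
Substitute known values:
  E[X_{t+1} | ...] = -2 + (-0.325) * (7) + (0.044) * (8) + (-0.481) * (5)
                   = -6.3280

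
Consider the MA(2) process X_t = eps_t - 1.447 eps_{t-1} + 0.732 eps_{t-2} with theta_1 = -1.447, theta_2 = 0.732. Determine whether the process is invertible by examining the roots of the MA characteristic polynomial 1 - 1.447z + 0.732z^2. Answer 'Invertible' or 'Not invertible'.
\text{Invertible}

The MA(q) characteristic polynomial is P(z) = 1 - 1.447z + 0.732z^2.
Invertibility requires all roots to lie outside the unit circle, i.e. |z| > 1 for every root.
Set 1 + (-1.447) z + (0.732) z^2 = 0, i.e. a z^2 + b z + c = 0 with a = 0.732, b = -1.447, c = 1.
Discriminant D = b^2 - 4ac = (-1.447)^2 - 4*(0.732)*1 = 2.093809 - (2.928) = -0.834191.
D < 0, so the roots are the complex-conjugate pair z = (-b +/- i sqrt(-D)) / (2a) = 0.9884 +/- 0.6239i.
For a conjugate pair |z|^2 = z * conj(z) = (product of roots) = c/a = 1/(0.732) = 1.36612, so |z| = sqrt(1.36612) = 1.1688 for both roots.
Moduli of all roots: 1.1688, 1.1688.
All moduli strictly greater than 1? Yes.
Verdict: Invertible.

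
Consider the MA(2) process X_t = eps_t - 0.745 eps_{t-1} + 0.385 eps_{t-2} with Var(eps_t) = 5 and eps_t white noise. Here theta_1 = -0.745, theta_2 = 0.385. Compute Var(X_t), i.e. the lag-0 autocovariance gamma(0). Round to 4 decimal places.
\gamma(0) = 8.5163

For an MA(q) process X_t = eps_t + sum_i theta_i eps_{t-i} with
Var(eps_t) = sigma^2, the variance is
  gamma(0) = sigma^2 * (1 + sum_i theta_i^2).
  sum_i theta_i^2 = (-0.745)^2 + (0.385)^2 = 0.555025 + 0.148225 = 0.70325.
  gamma(0) = 5 * (1 + 0.70325) = 5 * 1.70325 = 8.51625, which rounds to 8.5163.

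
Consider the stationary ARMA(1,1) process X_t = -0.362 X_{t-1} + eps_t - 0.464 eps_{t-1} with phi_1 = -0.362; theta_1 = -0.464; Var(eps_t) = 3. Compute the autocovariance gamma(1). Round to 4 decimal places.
\gamma(1) = -3.3307

Multiply the model equation by X_{t-k} and take expectations. With theta_0 = psi_0 = 1 and psi_j the MA(infinity) weights, this gives
  gamma(k) - sum_i phi_i gamma(k-i) = c_k,
  c_k = sigma^2 * sum_{j=k..q} theta_j psi_{j-k}   (c_k = 0 for k > q),
using gamma(-m) = gamma(m).
psi-weights needed (psi_j = theta_j + sum_i phi_i psi_{j-i}):
  psi_1 = theta_1 + phi_1 = -0.464 + (-0.362) = -0.826
Right-hand sides:
  c_0 = sigma^2 (1 + theta_1 psi_1) = 3 * (1 + (-0.464)(-0.826)) = 3 * 1.383264 = 4.149792
  c_1 = sigma^2 theta_1 = 3 * (-0.464) = -1.392
  c_2 = 0
Equations for k = 0 and k = 1 (AR order 1):
  gamma(0) = phi_1 gamma(1) + c_0
  gamma(1) = phi_1 gamma(0) + c_1
Substituting the second into the first: gamma(0) (1 - phi_1^2) = c_0 + phi_1 c_1, so
  gamma(0) = (c_0 + phi_1 c_1) / (1 - phi_1^2) = (4.149792 + (-0.362)(-1.392)) / (1 - (-0.362)^2) = 4.653696 / 0.868956 = 5.355502.
  gamma(1) = phi_1 gamma(0) + c_1 = (-0.362)(5.355502) + (-1.392) = -3.330692.
Therefore gamma(1) = -3.3307 (to 4 decimal places).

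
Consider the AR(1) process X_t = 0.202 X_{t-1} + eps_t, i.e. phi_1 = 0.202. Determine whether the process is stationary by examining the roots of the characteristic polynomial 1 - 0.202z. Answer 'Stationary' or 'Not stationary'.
\text{Stationary}

The AR(p) characteristic polynomial is P(z) = 1 - 0.202z.
Stationarity requires all roots to lie outside the unit circle, i.e. |z| > 1 for every root.
This is linear in z: 1 + (-0.202) z = 0  =>  z = -1/(-0.202) = 4.950495,  |z| = 4.950495.
Moduli of all roots: 4.9505.
All moduli strictly greater than 1? Yes.
Verdict: Stationary.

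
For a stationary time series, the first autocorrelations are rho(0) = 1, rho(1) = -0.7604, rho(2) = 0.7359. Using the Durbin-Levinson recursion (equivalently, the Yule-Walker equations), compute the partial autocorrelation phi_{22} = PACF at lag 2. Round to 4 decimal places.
\phi_{22} = 0.3739

The PACF at lag k is phi_{kk}, the last component of the solution
to the Yule-Walker system G_k phi = r_k where
  (G_k)_{ij} = rho(|i - j|), (r_k)_i = rho(i), i,j = 1..k.
Equivalently, Durbin-Levinson gives phi_{kk} iteratively:
  phi_{11} = rho(1)
  phi_{kk} = [rho(k) - sum_{j=1..k-1} phi_{k-1,j} rho(k-j)]
            / [1 - sum_{j=1..k-1} phi_{k-1,j} rho(j)],
  phi_{k,j} = phi_{k-1,j} - phi_{kk} phi_{k-1,k-j},  j = 1..k-1.
Step k = 1:
  phi_11 = rho(1) = -0.7604.
Step k = 2:
  phi_22 = [rho(2) - phi_11 rho(1)] / [1 - phi_11 rho(1)] = [0.7359 - (-0.7604)(-0.7604)] / [1 - (-0.7604)(-0.7604)]
         = 0.15769184 / 0.42179184 = 0.3739.
Therefore phi_{22} = 0.3739.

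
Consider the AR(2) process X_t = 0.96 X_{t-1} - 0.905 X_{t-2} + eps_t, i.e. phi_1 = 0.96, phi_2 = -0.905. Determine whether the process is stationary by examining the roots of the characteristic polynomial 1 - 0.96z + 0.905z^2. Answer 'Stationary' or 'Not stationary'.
\text{Stationary}

The AR(p) characteristic polynomial is P(z) = 1 - 0.96z + 0.905z^2.
Stationarity requires all roots to lie outside the unit circle, i.e. |z| > 1 for every root.
Set 1 + (-0.96) z + (0.905) z^2 = 0, i.e. a z^2 + b z + c = 0 with a = 0.905, b = -0.96, c = 1.
Discriminant D = b^2 - 4ac = (-0.96)^2 - 4*(0.905)*1 = 0.9216 - (3.62) = -2.6984.
D < 0, so the roots are the complex-conjugate pair z = (-b +/- i sqrt(-D)) / (2a) = 0.5304 +/- 0.9076i.
For a conjugate pair |z|^2 = z * conj(z) = (product of roots) = c/a = 1/(0.905) = 1.104972, so |z| = sqrt(1.104972) = 1.0512 for both roots.
Moduli of all roots: 1.0512, 1.0512.
All moduli strictly greater than 1? Yes.
Verdict: Stationary.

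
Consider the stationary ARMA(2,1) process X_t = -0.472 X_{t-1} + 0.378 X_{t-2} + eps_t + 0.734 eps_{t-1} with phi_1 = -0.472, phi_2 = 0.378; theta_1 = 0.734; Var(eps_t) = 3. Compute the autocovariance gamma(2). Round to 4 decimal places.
\gamma(2) = 0.9095

Multiply the model equation by X_{t-k} and take expectations. With theta_0 = psi_0 = 1 and psi_j the MA(infinity) weights, this gives
  gamma(k) - sum_i phi_i gamma(k-i) = c_k,
  c_k = sigma^2 * sum_{j=k..q} theta_j psi_{j-k}   (c_k = 0 for k > q),
using gamma(-m) = gamma(m).
psi-weights needed (psi_j = theta_j + sum_i phi_i psi_{j-i}):
  psi_1 = theta_1 + phi_1 = 0.734 + (-0.472) = 0.262
Right-hand sides:
  c_0 = sigma^2 (1 + theta_1 psi_1) = 3 * (1 + (0.734)(0.262)) = 3 * 1.192308 = 3.576924
  c_1 = sigma^2 theta_1 = 3 * (0.734) = 2.202
  c_2 = 0
Equations for k = 0, 1, 2 (AR order 2, c_2 = 0):
  (E0) gamma(0) = phi_1 gamma(1) + phi_2 gamma(2) + c_0
  (E1) gamma(1) = phi_1 gamma(0) + phi_2 gamma(1) + c_1
  (E2) gamma(2) = phi_1 gamma(1) + phi_2 gamma(0)
From (E1): gamma(1) = A gamma(0) + B with
  A = phi_1 / (1 - phi_2) = -0.472 / 0.622 = -0.758842,   B = c_1 / (1 - phi_2) = 2.202 / 0.622 = 3.540193.
Insert (E2) into (E0): gamma(0) (1 - phi_2^2) = phi_1 (1 + phi_2) gamma(1) + c_0.
  phi_1 (1 + phi_2) = (-0.472)(1.378) = -0.650416,   1 - phi_2^2 = 0.857116.
Replace gamma(1) by A gamma(0) + B and collect gamma(0):
  gamma(0) [0.857116 - (-0.650416)(-0.758842)] = (-0.650416)(3.540193) + 3.576924
  gamma(0) * 0.363553 = 1.274326
  gamma(0) = 1.274326 / 0.363553 = 3.505202.
  gamma(1) = A gamma(0) + B = (-0.758842)(3.505202) + (3.540193) = 0.880297.
  gamma(2) = phi_1 gamma(1) + phi_2 gamma(0) = (-0.472)(0.880297) + (0.378)(3.505202) = 0.909466.
Therefore gamma(2) = 0.9095 (to 4 decimal places).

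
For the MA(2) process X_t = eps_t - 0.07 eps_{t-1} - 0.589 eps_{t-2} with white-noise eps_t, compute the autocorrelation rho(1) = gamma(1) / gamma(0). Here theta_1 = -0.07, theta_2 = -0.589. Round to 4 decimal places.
\rho(1) = -0.0213

For an MA(q) process with theta_0 = 1, the autocovariance is
  gamma(k) = sigma^2 * sum_{i=0..q-k} theta_i * theta_{i+k},
and rho(k) = gamma(k) / gamma(0). Sigma^2 cancels.
  numerator   = (1)*(-0.07) + (-0.07)*(-0.589) = -0.02877.
  denominator = (1)^2 + (-0.07)^2 + (-0.589)^2 = 1.351821.
  rho(1) = -0.02877 / 1.351821 = -0.0213.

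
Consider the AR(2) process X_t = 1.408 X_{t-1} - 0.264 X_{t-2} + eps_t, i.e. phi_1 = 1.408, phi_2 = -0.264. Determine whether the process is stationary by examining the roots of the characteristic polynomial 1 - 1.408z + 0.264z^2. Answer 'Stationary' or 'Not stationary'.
\text{Not stationary}

The AR(p) characteristic polynomial is P(z) = 1 - 1.408z + 0.264z^2.
Stationarity requires all roots to lie outside the unit circle, i.e. |z| > 1 for every root.
Set 1 + (-1.408) z + (0.264) z^2 = 0, i.e. a z^2 + b z + c = 0 with a = 0.264, b = -1.408, c = 1.
Discriminant D = b^2 - 4ac = (-1.408)^2 - 4*(0.264)*1 = 1.982464 - (1.056) = 0.926464.
D >= 0, so the roots are real: z = (-b +/- sqrt(D)) / (2a) = (1.408 +/- 0.96253) / (0.528).
  z_1 = (1.408 + 0.96253) / (0.528) = 4.4896,   |z_1| = 4.4896.
  z_2 = (1.408 - 0.96253) / (0.528) = 0.8437,   |z_2| = 0.8437.
Moduli of all roots: 4.4896, 0.8437.
All moduli strictly greater than 1? No.
Verdict: Not stationary.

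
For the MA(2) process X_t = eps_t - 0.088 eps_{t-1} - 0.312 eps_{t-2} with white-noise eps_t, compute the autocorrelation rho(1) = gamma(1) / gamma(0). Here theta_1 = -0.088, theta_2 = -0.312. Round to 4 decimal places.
\rho(1) = -0.0548

For an MA(q) process with theta_0 = 1, the autocovariance is
  gamma(k) = sigma^2 * sum_{i=0..q-k} theta_i * theta_{i+k},
and rho(k) = gamma(k) / gamma(0). Sigma^2 cancels.
  numerator   = (1)*(-0.088) + (-0.088)*(-0.312) = -0.060544.
  denominator = (1)^2 + (-0.088)^2 + (-0.312)^2 = 1.105088.
  rho(1) = -0.060544 / 1.105088 = -0.0548.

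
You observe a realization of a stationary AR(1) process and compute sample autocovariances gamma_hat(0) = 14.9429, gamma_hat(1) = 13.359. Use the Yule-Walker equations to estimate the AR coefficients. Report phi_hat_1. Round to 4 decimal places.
\hat\phi_{1} = 0.8940

The Yule-Walker equations for an AR(p) process read, in matrix form,
  Gamma_p phi = r_p,   with   (Gamma_p)_{ij} = gamma(|i - j|),
                       (r_p)_i = gamma(i),   i,j = 1..p.
Substitute the sample gammas (Toeplitz matrix and right-hand side of size 1):
  Gamma_p = [[14.9429]]
  r_p     = [13.359]
With p = 1 this is the single equation gamma(0) phi_1 = gamma(1):
  phi_hat_1 = gamma(1) / gamma(0) = 13.359 / 14.9429 = 0.8940.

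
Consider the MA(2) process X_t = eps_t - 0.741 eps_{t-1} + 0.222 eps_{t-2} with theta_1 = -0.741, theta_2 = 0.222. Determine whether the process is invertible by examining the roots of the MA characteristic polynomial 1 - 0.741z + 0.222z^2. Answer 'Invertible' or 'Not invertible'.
\text{Invertible}

The MA(q) characteristic polynomial is P(z) = 1 - 0.741z + 0.222z^2.
Invertibility requires all roots to lie outside the unit circle, i.e. |z| > 1 for every root.
Set 1 + (-0.741) z + (0.222) z^2 = 0, i.e. a z^2 + b z + c = 0 with a = 0.222, b = -0.741, c = 1.
Discriminant D = b^2 - 4ac = (-0.741)^2 - 4*(0.222)*1 = 0.549081 - (0.888) = -0.338919.
D < 0, so the roots are the complex-conjugate pair z = (-b +/- i sqrt(-D)) / (2a) = 1.6689 +/- 1.3112i.
For a conjugate pair |z|^2 = z * conj(z) = (product of roots) = c/a = 1/(0.222) = 4.504505, so |z| = sqrt(4.504505) = 2.1224 for both roots.
Moduli of all roots: 2.1224, 2.1224.
All moduli strictly greater than 1? Yes.
Verdict: Invertible.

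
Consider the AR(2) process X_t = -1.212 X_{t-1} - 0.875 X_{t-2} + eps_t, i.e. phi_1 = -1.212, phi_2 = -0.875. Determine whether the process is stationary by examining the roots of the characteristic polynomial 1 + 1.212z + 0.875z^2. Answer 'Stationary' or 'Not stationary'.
\text{Stationary}

The AR(p) characteristic polynomial is P(z) = 1 + 1.212z + 0.875z^2.
Stationarity requires all roots to lie outside the unit circle, i.e. |z| > 1 for every root.
Set 1 + (1.212) z + (0.875) z^2 = 0, i.e. a z^2 + b z + c = 0 with a = 0.875, b = 1.212, c = 1.
Discriminant D = b^2 - 4ac = (1.212)^2 - 4*(0.875)*1 = 1.468944 - (3.5) = -2.031056.
D < 0, so the roots are the complex-conjugate pair z = (-b +/- i sqrt(-D)) / (2a) = -0.6926 +/- 0.8144i.
For a conjugate pair |z|^2 = z * conj(z) = (product of roots) = c/a = 1/(0.875) = 1.142857, so |z| = sqrt(1.142857) = 1.069 for both roots.
Moduli of all roots: 1.0690, 1.0690.
All moduli strictly greater than 1? Yes.
Verdict: Stationary.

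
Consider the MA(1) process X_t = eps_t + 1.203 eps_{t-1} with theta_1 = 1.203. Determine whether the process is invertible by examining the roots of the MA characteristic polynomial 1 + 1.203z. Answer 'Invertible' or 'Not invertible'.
\text{Not invertible}

The MA(q) characteristic polynomial is P(z) = 1 + 1.203z.
Invertibility requires all roots to lie outside the unit circle, i.e. |z| > 1 for every root.
This is linear in z: 1 + (1.203) z = 0  =>  z = -1/(1.203) = -0.831255,  |z| = 0.831255.
Moduli of all roots: 0.8313.
All moduli strictly greater than 1? No.
Verdict: Not invertible.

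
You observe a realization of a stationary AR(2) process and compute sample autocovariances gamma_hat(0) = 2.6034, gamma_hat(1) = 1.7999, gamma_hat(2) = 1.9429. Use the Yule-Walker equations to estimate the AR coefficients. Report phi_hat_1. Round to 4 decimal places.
\hat\phi_{1} = 0.3360

The Yule-Walker equations for an AR(p) process read, in matrix form,
  Gamma_p phi = r_p,   with   (Gamma_p)_{ij} = gamma(|i - j|),
                       (r_p)_i = gamma(i),   i,j = 1..p.
Substitute the sample gammas (Toeplitz matrix and right-hand side of size 2):
  Gamma_p = [[2.6034, 1.7999], [1.7999, 2.6034]]
  r_p     = [1.7999, 1.9429]
Written out:
  2.6034 phi_1 + 1.7999 phi_2 = 1.7999
  1.7999 phi_1 + 2.6034 phi_2 = 1.9429
Solve by Cramer's rule:
  det = gamma(0)^2 - gamma(1)^2 = (2.6034)^2 - (1.7999)^2 = 6.77769156 - 3.23964001 = 3.53805155
  phi_hat_1 = [gamma(1) gamma(0) - gamma(1) gamma(2)] / det = [(1.7999)(2.6034) - (1.7999)(1.9429)] / 3.53805155 = 1.18883395 / 3.53805155 = 0.336
  phi_hat_2 = [gamma(0) gamma(2) - gamma(1)^2] / det = [(2.6034)(1.9429) - (1.7999)^2] / 3.53805155 = 1.81850585 / 3.53805155 = 0.514
So phi_hat = [0.3360, 0.5140].
Therefore phi_hat_1 = 0.3360.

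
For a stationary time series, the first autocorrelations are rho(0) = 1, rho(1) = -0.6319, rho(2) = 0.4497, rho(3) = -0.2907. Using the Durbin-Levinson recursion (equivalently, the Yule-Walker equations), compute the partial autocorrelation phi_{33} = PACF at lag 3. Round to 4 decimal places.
\phi_{33} = 0.0380

The PACF at lag k is phi_{kk}, the last component of the solution
to the Yule-Walker system G_k phi = r_k where
  (G_k)_{ij} = rho(|i - j|), (r_k)_i = rho(i), i,j = 1..k.
Equivalently, Durbin-Levinson gives phi_{kk} iteratively:
  phi_{11} = rho(1)
  phi_{kk} = [rho(k) - sum_{j=1..k-1} phi_{k-1,j} rho(k-j)]
            / [1 - sum_{j=1..k-1} phi_{k-1,j} rho(j)],
  phi_{k,j} = phi_{k-1,j} - phi_{kk} phi_{k-1,k-j},  j = 1..k-1.
Step k = 1:
  phi_11 = rho(1) = -0.6319.
Step k = 2:
  phi_22 = [rho(2) - phi_11 rho(1)] / [1 - phi_11 rho(1)] = [0.4497 - (-0.6319)(-0.6319)] / [1 - (-0.6319)(-0.6319)]
         = 0.05040239 / 0.60070239 = 0.083906.
  Update: phi_21 = phi_11 - phi_22 phi_11 = -0.6319 - (0.083906)(-0.6319) = -0.57888.
Step k = 3:
  phi_33 = [rho(3) - phi_21 rho(2) - phi_22 rho(1)] / [1 - phi_21 rho(1) - phi_22 rho(2)]
    numerator   = -0.2907 - (-0.57888)(0.4497) - (0.083906)(-0.6319) = 0.02264236
    denominator = 1 - (-0.57888)(-0.6319) - (0.083906)(0.4497) = 0.59647334
  phi_33 = 0.02264236 / 0.59647334 = 0.038.
Therefore phi_{33} = 0.0380.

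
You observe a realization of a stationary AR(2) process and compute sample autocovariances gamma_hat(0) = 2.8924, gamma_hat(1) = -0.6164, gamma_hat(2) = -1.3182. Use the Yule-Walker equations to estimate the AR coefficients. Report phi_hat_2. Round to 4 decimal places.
\hat\phi_{2} = -0.5250

The Yule-Walker equations for an AR(p) process read, in matrix form,
  Gamma_p phi = r_p,   with   (Gamma_p)_{ij} = gamma(|i - j|),
                       (r_p)_i = gamma(i),   i,j = 1..p.
Substitute the sample gammas (Toeplitz matrix and right-hand side of size 2):
  Gamma_p = [[2.8924, -0.6164], [-0.6164, 2.8924]]
  r_p     = [-0.6164, -1.3182]
Written out:
  2.8924 phi_1 - 0.6164 phi_2 = -0.6164
  -0.6164 phi_1 + 2.8924 phi_2 = -1.3182
Solve by Cramer's rule:
  det = gamma(0)^2 - gamma(1)^2 = (2.8924)^2 - (-0.6164)^2 = 8.36597776 - 0.37994896 = 7.9860288
  phi_hat_1 = [gamma(1) gamma(0) - gamma(1) gamma(2)] / det = [(-0.6164)(2.8924) - (-0.6164)(-1.3182)] / 7.9860288 = -2.59541384 / 7.9860288 = -0.325
  phi_hat_2 = [gamma(0) gamma(2) - gamma(1)^2] / det = [(2.8924)(-1.3182) - (-0.6164)^2] / 7.9860288 = -4.19271064 / 7.9860288 = -0.525
So phi_hat = [-0.3250, -0.5250].
Therefore phi_hat_2 = -0.5250.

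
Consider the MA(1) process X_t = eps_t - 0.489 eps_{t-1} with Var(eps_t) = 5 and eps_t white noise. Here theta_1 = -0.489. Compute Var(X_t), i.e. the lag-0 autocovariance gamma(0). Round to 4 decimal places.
\gamma(0) = 6.1956

For an MA(q) process X_t = eps_t + sum_i theta_i eps_{t-i} with
Var(eps_t) = sigma^2, the variance is
  gamma(0) = sigma^2 * (1 + sum_i theta_i^2).
  sum_i theta_i^2 = (-0.489)^2 = 0.239121.
  gamma(0) = 5 * (1 + 0.239121) = 5 * 1.239121 = 6.195605, which rounds to 6.1956.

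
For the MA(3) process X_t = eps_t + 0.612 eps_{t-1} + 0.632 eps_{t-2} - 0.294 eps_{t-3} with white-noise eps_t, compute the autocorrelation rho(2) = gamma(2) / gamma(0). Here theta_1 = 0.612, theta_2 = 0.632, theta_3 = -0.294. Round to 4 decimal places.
\rho(2) = 0.2430

For an MA(q) process with theta_0 = 1, the autocovariance is
  gamma(k) = sigma^2 * sum_{i=0..q-k} theta_i * theta_{i+k},
and rho(k) = gamma(k) / gamma(0). Sigma^2 cancels.
  numerator   = (1)*(0.632) + (0.612)*(-0.294) = 0.452072.
  denominator = (1)^2 + (0.612)^2 + (0.632)^2 + (-0.294)^2 = 1.860404.
  rho(2) = 0.452072 / 1.860404 = 0.2430.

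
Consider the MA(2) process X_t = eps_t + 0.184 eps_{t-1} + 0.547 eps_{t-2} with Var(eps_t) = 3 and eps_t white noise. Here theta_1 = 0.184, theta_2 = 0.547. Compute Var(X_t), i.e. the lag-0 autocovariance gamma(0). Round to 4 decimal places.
\gamma(0) = 3.9992

For an MA(q) process X_t = eps_t + sum_i theta_i eps_{t-i} with
Var(eps_t) = sigma^2, the variance is
  gamma(0) = sigma^2 * (1 + sum_i theta_i^2).
  sum_i theta_i^2 = (0.184)^2 + (0.547)^2 = 0.033856 + 0.299209 = 0.333065.
  gamma(0) = 3 * (1 + 0.333065) = 3 * 1.333065 = 3.999195, which rounds to 3.9992.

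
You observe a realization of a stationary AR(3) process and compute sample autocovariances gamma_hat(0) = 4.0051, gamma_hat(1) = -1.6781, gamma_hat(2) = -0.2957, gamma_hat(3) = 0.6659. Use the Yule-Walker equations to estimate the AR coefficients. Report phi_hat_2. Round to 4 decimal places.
\hat\phi_{2} = -0.3030

The Yule-Walker equations for an AR(p) process read, in matrix form,
  Gamma_p phi = r_p,   with   (Gamma_p)_{ij} = gamma(|i - j|),
                       (r_p)_i = gamma(i),   i,j = 1..p.
Substitute the sample gammas (Toeplitz matrix and right-hand side of size 3):
  Gamma_p = [[4.0051, -1.6781, -0.2957], [-1.6781, 4.0051, -1.6781], [-0.2957, -1.6781, 4.0051]]
  r_p     = [-1.6781, -0.2957, 0.6659]
Written out (R1..R3):
  (R1) 4.0051 phi_1 - 1.6781 phi_2 - 0.2957 phi_3 = -1.6781
  (R2) -1.6781 phi_1 + 4.0051 phi_2 - 1.6781 phi_3 = -0.2957
  (R3) -0.2957 phi_1 - 1.6781 phi_2 + 4.0051 phi_3 = 0.6659
Gaussian elimination:
  R2 <- R2 - (-1.6781/4.0051) R1 = R2 - (-0.418991) R1:  3.301992 phi_2 - 1.801996 phi_3 = -0.998808
  R3 <- R3 - (-0.2957/4.0051) R1 = R3 - (-0.073831) R1:  -1.801996 phi_2 + 3.983268 phi_3 = 0.542004
  R3 <- R3 - (-1.801996/3.301992) R2 = R3 - (-0.54573) R2:  2.999865 phi_3 = -0.003075
Back-substitution:
  phi_hat_3 = -0.003075 / 2.999865 = -0.001025
  phi_hat_2 = (-0.998808 - (-1.801996)(-0.001025)) / 3.301992 = -0.303046
  phi_hat_1 = (-1.6781 - (-1.6781)(-0.303046) - (-0.2957)(-0.001025)) / 4.0051 = -0.54604
So phi_hat = [-0.5460, -0.3030, -0.0010].
Therefore phi_hat_2 = -0.3030.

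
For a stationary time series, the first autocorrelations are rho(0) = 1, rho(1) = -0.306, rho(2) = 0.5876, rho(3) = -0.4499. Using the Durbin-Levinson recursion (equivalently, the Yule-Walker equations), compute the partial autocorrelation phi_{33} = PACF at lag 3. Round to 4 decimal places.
\phi_{33} = -0.3160

The PACF at lag k is phi_{kk}, the last component of the solution
to the Yule-Walker system G_k phi = r_k where
  (G_k)_{ij} = rho(|i - j|), (r_k)_i = rho(i), i,j = 1..k.
Equivalently, Durbin-Levinson gives phi_{kk} iteratively:
  phi_{11} = rho(1)
  phi_{kk} = [rho(k) - sum_{j=1..k-1} phi_{k-1,j} rho(k-j)]
            / [1 - sum_{j=1..k-1} phi_{k-1,j} rho(j)],
  phi_{k,j} = phi_{k-1,j} - phi_{kk} phi_{k-1,k-j},  j = 1..k-1.
Step k = 1:
  phi_11 = rho(1) = -0.306.
Step k = 2:
  phi_22 = [rho(2) - phi_11 rho(1)] / [1 - phi_11 rho(1)] = [0.5876 - (-0.306)(-0.306)] / [1 - (-0.306)(-0.306)]
         = 0.493964 / 0.906364 = 0.544995.
  Update: phi_21 = phi_11 - phi_22 phi_11 = -0.306 - (0.544995)(-0.306) = -0.139231.
Step k = 3:
  phi_33 = [rho(3) - phi_21 rho(2) - phi_22 rho(1)] / [1 - phi_21 rho(1) - phi_22 rho(2)]
    numerator   = -0.4499 - (-0.139231)(0.5876) - (0.544995)(-0.306) = -0.20131906
    denominator = 1 - (-0.139231)(-0.306) - (0.544995)(0.5876) = 0.63715601
  phi_33 = -0.20131906 / 0.63715601 = -0.316.
Therefore phi_{33} = -0.3160.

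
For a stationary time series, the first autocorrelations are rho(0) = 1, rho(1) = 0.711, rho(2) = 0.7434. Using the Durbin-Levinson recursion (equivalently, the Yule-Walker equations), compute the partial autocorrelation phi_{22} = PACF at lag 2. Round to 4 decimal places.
\phi_{22} = 0.4811

The PACF at lag k is phi_{kk}, the last component of the solution
to the Yule-Walker system G_k phi = r_k where
  (G_k)_{ij} = rho(|i - j|), (r_k)_i = rho(i), i,j = 1..k.
Equivalently, Durbin-Levinson gives phi_{kk} iteratively:
  phi_{11} = rho(1)
  phi_{kk} = [rho(k) - sum_{j=1..k-1} phi_{k-1,j} rho(k-j)]
            / [1 - sum_{j=1..k-1} phi_{k-1,j} rho(j)],
  phi_{k,j} = phi_{k-1,j} - phi_{kk} phi_{k-1,k-j},  j = 1..k-1.
Step k = 1:
  phi_11 = rho(1) = 0.711.
Step k = 2:
  phi_22 = [rho(2) - phi_11 rho(1)] / [1 - phi_11 rho(1)] = [0.7434 - (0.711)(0.711)] / [1 - (0.711)(0.711)]
         = 0.237879 / 0.494479 = 0.4811.
Therefore phi_{22} = 0.4811.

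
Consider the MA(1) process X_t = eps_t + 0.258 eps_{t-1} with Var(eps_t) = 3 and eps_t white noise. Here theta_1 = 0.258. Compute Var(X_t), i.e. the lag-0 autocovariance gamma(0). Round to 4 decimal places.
\gamma(0) = 3.1997

For an MA(q) process X_t = eps_t + sum_i theta_i eps_{t-i} with
Var(eps_t) = sigma^2, the variance is
  gamma(0) = sigma^2 * (1 + sum_i theta_i^2).
  sum_i theta_i^2 = (0.258)^2 = 0.066564.
  gamma(0) = 3 * (1 + 0.066564) = 3 * 1.066564 = 3.199692, which rounds to 3.1997.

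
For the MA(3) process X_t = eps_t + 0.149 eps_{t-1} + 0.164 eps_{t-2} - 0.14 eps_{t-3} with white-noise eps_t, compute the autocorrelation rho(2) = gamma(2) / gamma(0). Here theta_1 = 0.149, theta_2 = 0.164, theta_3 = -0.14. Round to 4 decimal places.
\rho(2) = 0.1339

For an MA(q) process with theta_0 = 1, the autocovariance is
  gamma(k) = sigma^2 * sum_{i=0..q-k} theta_i * theta_{i+k},
and rho(k) = gamma(k) / gamma(0). Sigma^2 cancels.
  numerator   = (1)*(0.164) + (0.149)*(-0.14) = 0.14314.
  denominator = (1)^2 + (0.149)^2 + (0.164)^2 + (-0.14)^2 = 1.068697.
  rho(2) = 0.14314 / 1.068697 = 0.1339.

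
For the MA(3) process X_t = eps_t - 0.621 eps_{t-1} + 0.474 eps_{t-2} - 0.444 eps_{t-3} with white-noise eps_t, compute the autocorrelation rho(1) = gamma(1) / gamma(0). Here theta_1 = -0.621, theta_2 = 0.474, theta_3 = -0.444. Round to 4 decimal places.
\rho(1) = -0.6229

For an MA(q) process with theta_0 = 1, the autocovariance is
  gamma(k) = sigma^2 * sum_{i=0..q-k} theta_i * theta_{i+k},
and rho(k) = gamma(k) / gamma(0). Sigma^2 cancels.
  numerator   = (1)*(-0.621) + (-0.621)*(0.474) + (0.474)*(-0.444) = -1.12581.
  denominator = (1)^2 + (-0.621)^2 + (0.474)^2 + (-0.444)^2 = 1.807453.
  rho(1) = -1.12581 / 1.807453 = -0.6229.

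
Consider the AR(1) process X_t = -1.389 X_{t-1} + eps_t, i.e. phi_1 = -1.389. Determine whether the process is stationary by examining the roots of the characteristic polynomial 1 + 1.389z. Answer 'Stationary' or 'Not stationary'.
\text{Not stationary}

The AR(p) characteristic polynomial is P(z) = 1 + 1.389z.
Stationarity requires all roots to lie outside the unit circle, i.e. |z| > 1 for every root.
This is linear in z: 1 + (1.389) z = 0  =>  z = -1/(1.389) = -0.719942,  |z| = 0.719942.
Moduli of all roots: 0.7199.
All moduli strictly greater than 1? No.
Verdict: Not stationary.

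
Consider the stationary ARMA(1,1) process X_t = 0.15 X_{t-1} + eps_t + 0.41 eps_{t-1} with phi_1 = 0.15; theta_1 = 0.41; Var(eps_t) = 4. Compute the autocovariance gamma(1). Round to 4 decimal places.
\gamma(1) = 2.4325

Multiply the model equation by X_{t-k} and take expectations. With theta_0 = psi_0 = 1 and psi_j the MA(infinity) weights, this gives
  gamma(k) - sum_i phi_i gamma(k-i) = c_k,
  c_k = sigma^2 * sum_{j=k..q} theta_j psi_{j-k}   (c_k = 0 for k > q),
using gamma(-m) = gamma(m).
psi-weights needed (psi_j = theta_j + sum_i phi_i psi_{j-i}):
  psi_1 = theta_1 + phi_1 = 0.41 + (0.15) = 0.56
Right-hand sides:
  c_0 = sigma^2 (1 + theta_1 psi_1) = 4 * (1 + (0.41)(0.56)) = 4 * 1.2296 = 4.9184
  c_1 = sigma^2 theta_1 = 4 * (0.41) = 1.64
  c_2 = 0
Equations for k = 0 and k = 1 (AR order 1):
  gamma(0) = phi_1 gamma(1) + c_0
  gamma(1) = phi_1 gamma(0) + c_1
Substituting the second into the first: gamma(0) (1 - phi_1^2) = c_0 + phi_1 c_1, so
  gamma(0) = (c_0 + phi_1 c_1) / (1 - phi_1^2) = (4.9184 + (0.15)(1.64)) / (1 - (0.15)^2) = 5.1644 / 0.9775 = 5.283274.
  gamma(1) = phi_1 gamma(0) + c_1 = (0.15)(5.283274) + (1.64) = 2.432491.
Therefore gamma(1) = 2.4325 (to 4 decimal places).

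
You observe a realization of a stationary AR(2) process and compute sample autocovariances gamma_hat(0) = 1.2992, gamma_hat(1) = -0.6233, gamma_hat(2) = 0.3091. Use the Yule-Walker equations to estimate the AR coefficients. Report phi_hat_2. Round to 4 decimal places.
\hat\phi_{2} = 0.0101

The Yule-Walker equations for an AR(p) process read, in matrix form,
  Gamma_p phi = r_p,   with   (Gamma_p)_{ij} = gamma(|i - j|),
                       (r_p)_i = gamma(i),   i,j = 1..p.
Substitute the sample gammas (Toeplitz matrix and right-hand side of size 2):
  Gamma_p = [[1.2992, -0.6233], [-0.6233, 1.2992]]
  r_p     = [-0.6233, 0.3091]
Written out:
  1.2992 phi_1 - 0.6233 phi_2 = -0.6233
  -0.6233 phi_1 + 1.2992 phi_2 = 0.3091
Solve by Cramer's rule:
  det = gamma(0)^2 - gamma(1)^2 = (1.2992)^2 - (-0.6233)^2 = 1.68792064 - 0.38850289 = 1.29941775
  phi_hat_1 = [gamma(1) gamma(0) - gamma(1) gamma(2)] / det = [(-0.6233)(1.2992) - (-0.6233)(0.3091)] / 1.29941775 = -0.61712933 / 1.29941775 = -0.4749
  phi_hat_2 = [gamma(0) gamma(2) - gamma(1)^2] / det = [(1.2992)(0.3091) - (-0.6233)^2] / 1.29941775 = 0.01307983 / 1.29941775 = 0.0101
So phi_hat = [-0.4749, 0.0101].
Therefore phi_hat_2 = 0.0101.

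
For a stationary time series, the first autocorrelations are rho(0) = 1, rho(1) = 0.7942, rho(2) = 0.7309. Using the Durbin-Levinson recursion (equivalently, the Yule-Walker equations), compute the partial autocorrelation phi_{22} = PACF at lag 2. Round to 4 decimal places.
\phi_{22} = 0.2712

The PACF at lag k is phi_{kk}, the last component of the solution
to the Yule-Walker system G_k phi = r_k where
  (G_k)_{ij} = rho(|i - j|), (r_k)_i = rho(i), i,j = 1..k.
Equivalently, Durbin-Levinson gives phi_{kk} iteratively:
  phi_{11} = rho(1)
  phi_{kk} = [rho(k) - sum_{j=1..k-1} phi_{k-1,j} rho(k-j)]
            / [1 - sum_{j=1..k-1} phi_{k-1,j} rho(j)],
  phi_{k,j} = phi_{k-1,j} - phi_{kk} phi_{k-1,k-j},  j = 1..k-1.
Step k = 1:
  phi_11 = rho(1) = 0.7942.
Step k = 2:
  phi_22 = [rho(2) - phi_11 rho(1)] / [1 - phi_11 rho(1)] = [0.7309 - (0.7942)(0.7942)] / [1 - (0.7942)(0.7942)]
         = 0.10014636 / 0.36924636 = 0.2712.
Therefore phi_{22} = 0.2712.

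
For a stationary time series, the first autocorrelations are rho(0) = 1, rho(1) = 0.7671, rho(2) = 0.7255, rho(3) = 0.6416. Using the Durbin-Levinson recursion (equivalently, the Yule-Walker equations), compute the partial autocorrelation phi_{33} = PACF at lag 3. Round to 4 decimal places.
\phi_{33} = 0.0408

The PACF at lag k is phi_{kk}, the last component of the solution
to the Yule-Walker system G_k phi = r_k where
  (G_k)_{ij} = rho(|i - j|), (r_k)_i = rho(i), i,j = 1..k.
Equivalently, Durbin-Levinson gives phi_{kk} iteratively:
  phi_{11} = rho(1)
  phi_{kk} = [rho(k) - sum_{j=1..k-1} phi_{k-1,j} rho(k-j)]
            / [1 - sum_{j=1..k-1} phi_{k-1,j} rho(j)],
  phi_{k,j} = phi_{k-1,j} - phi_{kk} phi_{k-1,k-j},  j = 1..k-1.
Step k = 1:
  phi_11 = rho(1) = 0.7671.
Step k = 2:
  phi_22 = [rho(2) - phi_11 rho(1)] / [1 - phi_11 rho(1)] = [0.7255 - (0.7671)(0.7671)] / [1 - (0.7671)(0.7671)]
         = 0.13705759 / 0.41155759 = 0.333022.
  Update: phi_21 = phi_11 - phi_22 phi_11 = 0.7671 - (0.333022)(0.7671) = 0.511639.
Step k = 3:
  phi_33 = [rho(3) - phi_21 rho(2) - phi_22 rho(1)] / [1 - phi_21 rho(1) - phi_22 rho(2)]
    numerator   = 0.6416 - (0.511639)(0.7255) - (0.333022)(0.7671) = 0.01494493
    denominator = 1 - (0.511639)(0.7671) - (0.333022)(0.7255) = 0.36591444
  phi_33 = 0.01494493 / 0.36591444 = 0.0408.
Therefore phi_{33} = 0.0408.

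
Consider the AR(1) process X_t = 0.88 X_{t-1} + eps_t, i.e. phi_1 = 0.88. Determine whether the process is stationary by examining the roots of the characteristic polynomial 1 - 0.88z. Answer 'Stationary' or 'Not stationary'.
\text{Stationary}

The AR(p) characteristic polynomial is P(z) = 1 - 0.88z.
Stationarity requires all roots to lie outside the unit circle, i.e. |z| > 1 for every root.
This is linear in z: 1 + (-0.88) z = 0  =>  z = -1/(-0.88) = 1.136364,  |z| = 1.136364.
Moduli of all roots: 1.1364.
All moduli strictly greater than 1? Yes.
Verdict: Stationary.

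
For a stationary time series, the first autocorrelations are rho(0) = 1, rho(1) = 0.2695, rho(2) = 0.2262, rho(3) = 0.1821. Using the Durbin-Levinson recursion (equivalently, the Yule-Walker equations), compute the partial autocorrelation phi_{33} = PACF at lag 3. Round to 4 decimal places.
\phi_{33} = 0.0960

The PACF at lag k is phi_{kk}, the last component of the solution
to the Yule-Walker system G_k phi = r_k where
  (G_k)_{ij} = rho(|i - j|), (r_k)_i = rho(i), i,j = 1..k.
Equivalently, Durbin-Levinson gives phi_{kk} iteratively:
  phi_{11} = rho(1)
  phi_{kk} = [rho(k) - sum_{j=1..k-1} phi_{k-1,j} rho(k-j)]
            / [1 - sum_{j=1..k-1} phi_{k-1,j} rho(j)],
  phi_{k,j} = phi_{k-1,j} - phi_{kk} phi_{k-1,k-j},  j = 1..k-1.
Step k = 1:
  phi_11 = rho(1) = 0.2695.
Step k = 2:
  phi_22 = [rho(2) - phi_11 rho(1)] / [1 - phi_11 rho(1)] = [0.2262 - (0.2695)(0.2695)] / [1 - (0.2695)(0.2695)]
         = 0.15356975 / 0.92736975 = 0.165597.
  Update: phi_21 = phi_11 - phi_22 phi_11 = 0.2695 - (0.165597)(0.2695) = 0.224872.
Step k = 3:
  phi_33 = [rho(3) - phi_21 rho(2) - phi_22 rho(1)] / [1 - phi_21 rho(1) - phi_22 rho(2)]
    numerator   = 0.1821 - (0.224872)(0.2262) - (0.165597)(0.2695) = 0.08660563
    denominator = 1 - (0.224872)(0.2695) - (0.165597)(0.2262) = 0.90193904
  phi_33 = 0.08660563 / 0.90193904 = 0.096.
Therefore phi_{33} = 0.0960.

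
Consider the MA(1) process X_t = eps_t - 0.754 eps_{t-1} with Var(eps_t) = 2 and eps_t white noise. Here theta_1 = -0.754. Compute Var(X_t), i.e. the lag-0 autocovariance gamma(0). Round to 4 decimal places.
\gamma(0) = 3.1370

For an MA(q) process X_t = eps_t + sum_i theta_i eps_{t-i} with
Var(eps_t) = sigma^2, the variance is
  gamma(0) = sigma^2 * (1 + sum_i theta_i^2).
  sum_i theta_i^2 = (-0.754)^2 = 0.568516.
  gamma(0) = 2 * (1 + 0.568516) = 2 * 1.568516 = 3.137032, which rounds to 3.1370.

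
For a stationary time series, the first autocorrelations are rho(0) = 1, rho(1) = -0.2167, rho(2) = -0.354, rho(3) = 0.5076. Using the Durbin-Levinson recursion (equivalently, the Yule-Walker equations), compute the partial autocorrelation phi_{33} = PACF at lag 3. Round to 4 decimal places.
\phi_{33} = 0.3920

The PACF at lag k is phi_{kk}, the last component of the solution
to the Yule-Walker system G_k phi = r_k where
  (G_k)_{ij} = rho(|i - j|), (r_k)_i = rho(i), i,j = 1..k.
Equivalently, Durbin-Levinson gives phi_{kk} iteratively:
  phi_{11} = rho(1)
  phi_{kk} = [rho(k) - sum_{j=1..k-1} phi_{k-1,j} rho(k-j)]
            / [1 - sum_{j=1..k-1} phi_{k-1,j} rho(j)],
  phi_{k,j} = phi_{k-1,j} - phi_{kk} phi_{k-1,k-j},  j = 1..k-1.
Step k = 1:
  phi_11 = rho(1) = -0.2167.
Step k = 2:
  phi_22 = [rho(2) - phi_11 rho(1)] / [1 - phi_11 rho(1)] = [-0.354 - (-0.2167)(-0.2167)] / [1 - (-0.2167)(-0.2167)]
         = -0.40095889 / 0.95304111 = -0.420715.
  Update: phi_21 = phi_11 - phi_22 phi_11 = -0.2167 - (-0.420715)(-0.2167) = -0.307869.
Step k = 3:
  phi_33 = [rho(3) - phi_21 rho(2) - phi_22 rho(1)] / [1 - phi_21 rho(1) - phi_22 rho(2)]
    numerator   = 0.5076 - (-0.307869)(-0.354) - (-0.420715)(-0.2167) = 0.30744539
    denominator = 1 - (-0.307869)(-0.2167) - (-0.420715)(-0.354) = 0.78435161
  phi_33 = 0.30744539 / 0.78435161 = 0.392.
Therefore phi_{33} = 0.3920.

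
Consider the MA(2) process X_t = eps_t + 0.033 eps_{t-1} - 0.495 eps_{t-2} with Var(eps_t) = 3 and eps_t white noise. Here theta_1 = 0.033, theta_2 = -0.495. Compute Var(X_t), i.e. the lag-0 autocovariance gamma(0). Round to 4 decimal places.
\gamma(0) = 3.7383

For an MA(q) process X_t = eps_t + sum_i theta_i eps_{t-i} with
Var(eps_t) = sigma^2, the variance is
  gamma(0) = sigma^2 * (1 + sum_i theta_i^2).
  sum_i theta_i^2 = (0.033)^2 + (-0.495)^2 = 0.001089 + 0.245025 = 0.246114.
  gamma(0) = 3 * (1 + 0.246114) = 3 * 1.246114 = 3.738342, which rounds to 3.7383.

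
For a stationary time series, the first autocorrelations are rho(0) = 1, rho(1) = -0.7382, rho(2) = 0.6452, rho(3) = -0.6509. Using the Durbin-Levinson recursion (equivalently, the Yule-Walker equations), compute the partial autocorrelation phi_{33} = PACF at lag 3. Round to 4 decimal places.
\phi_{33} = -0.2700

The PACF at lag k is phi_{kk}, the last component of the solution
to the Yule-Walker system G_k phi = r_k where
  (G_k)_{ij} = rho(|i - j|), (r_k)_i = rho(i), i,j = 1..k.
Equivalently, Durbin-Levinson gives phi_{kk} iteratively:
  phi_{11} = rho(1)
  phi_{kk} = [rho(k) - sum_{j=1..k-1} phi_{k-1,j} rho(k-j)]
            / [1 - sum_{j=1..k-1} phi_{k-1,j} rho(j)],
  phi_{k,j} = phi_{k-1,j} - phi_{kk} phi_{k-1,k-j},  j = 1..k-1.
Step k = 1:
  phi_11 = rho(1) = -0.7382.
Step k = 2:
  phi_22 = [rho(2) - phi_11 rho(1)] / [1 - phi_11 rho(1)] = [0.6452 - (-0.7382)(-0.7382)] / [1 - (-0.7382)(-0.7382)]
         = 0.10026076 / 0.45506076 = 0.220324.
  Update: phi_21 = phi_11 - phi_22 phi_11 = -0.7382 - (0.220324)(-0.7382) = -0.575557.
Step k = 3:
  phi_33 = [rho(3) - phi_21 rho(2) - phi_22 rho(1)] / [1 - phi_21 rho(1) - phi_22 rho(2)]
    numerator   = -0.6509 - (-0.575557)(0.6452) - (0.220324)(-0.7382) = -0.11690759
    denominator = 1 - (-0.575557)(-0.7382) - (0.220324)(0.6452) = 0.43297092
  phi_33 = -0.11690759 / 0.43297092 = -0.27.
Therefore phi_{33} = -0.2700.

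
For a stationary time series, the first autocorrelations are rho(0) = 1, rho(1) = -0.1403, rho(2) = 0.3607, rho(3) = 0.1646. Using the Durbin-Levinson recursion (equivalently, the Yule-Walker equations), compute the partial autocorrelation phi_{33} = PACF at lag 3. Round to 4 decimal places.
\phi_{33} = 0.2860

The PACF at lag k is phi_{kk}, the last component of the solution
to the Yule-Walker system G_k phi = r_k where
  (G_k)_{ij} = rho(|i - j|), (r_k)_i = rho(i), i,j = 1..k.
Equivalently, Durbin-Levinson gives phi_{kk} iteratively:
  phi_{11} = rho(1)
  phi_{kk} = [rho(k) - sum_{j=1..k-1} phi_{k-1,j} rho(k-j)]
            / [1 - sum_{j=1..k-1} phi_{k-1,j} rho(j)],
  phi_{k,j} = phi_{k-1,j} - phi_{kk} phi_{k-1,k-j},  j = 1..k-1.
Step k = 1:
  phi_11 = rho(1) = -0.1403.
Step k = 2:
  phi_22 = [rho(2) - phi_11 rho(1)] / [1 - phi_11 rho(1)] = [0.3607 - (-0.1403)(-0.1403)] / [1 - (-0.1403)(-0.1403)]
         = 0.34101591 / 0.98031591 = 0.347863.
  Update: phi_21 = phi_11 - phi_22 phi_11 = -0.1403 - (0.347863)(-0.1403) = -0.091495.
Step k = 3:
  phi_33 = [rho(3) - phi_21 rho(2) - phi_22 rho(1)] / [1 - phi_21 rho(1) - phi_22 rho(2)]
    numerator   = 0.1646 - (-0.091495)(0.3607) - (0.347863)(-0.1403) = 0.24640739
    denominator = 1 - (-0.091495)(-0.1403) - (0.347863)(0.3607) = 0.861689
  phi_33 = 0.24640739 / 0.861689 = 0.286.
Therefore phi_{33} = 0.2860.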